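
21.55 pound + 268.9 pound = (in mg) 1.317e+08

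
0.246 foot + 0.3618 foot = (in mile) 0.0001151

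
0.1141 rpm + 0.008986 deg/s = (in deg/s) 0.6936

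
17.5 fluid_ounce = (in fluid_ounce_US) 17.5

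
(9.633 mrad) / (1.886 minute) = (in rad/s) 8.513e-05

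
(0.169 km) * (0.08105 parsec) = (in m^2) 4.227e+17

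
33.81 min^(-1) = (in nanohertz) 5.635e+08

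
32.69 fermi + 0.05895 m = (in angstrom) 5.895e+08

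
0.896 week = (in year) 0.01718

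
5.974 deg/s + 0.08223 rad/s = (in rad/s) 0.1865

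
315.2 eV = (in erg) 5.05e-10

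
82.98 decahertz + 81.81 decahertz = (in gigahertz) 1.648e-06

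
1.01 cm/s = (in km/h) 0.03636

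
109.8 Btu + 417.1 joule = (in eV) 7.257e+23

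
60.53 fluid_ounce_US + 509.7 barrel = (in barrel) 509.7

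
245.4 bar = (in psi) 3559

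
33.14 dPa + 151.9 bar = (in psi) 2203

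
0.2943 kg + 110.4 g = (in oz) 14.28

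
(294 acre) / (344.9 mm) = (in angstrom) 3.45e+16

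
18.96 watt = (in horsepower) 0.02543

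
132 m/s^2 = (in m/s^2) 132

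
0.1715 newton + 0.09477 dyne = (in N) 0.1715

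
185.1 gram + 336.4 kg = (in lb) 742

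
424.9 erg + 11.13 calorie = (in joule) 46.57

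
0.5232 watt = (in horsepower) 0.0007016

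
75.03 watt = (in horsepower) 0.1006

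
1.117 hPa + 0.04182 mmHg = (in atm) 0.001157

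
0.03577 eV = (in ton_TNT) 1.37e-30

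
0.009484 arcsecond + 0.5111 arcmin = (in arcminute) 0.5113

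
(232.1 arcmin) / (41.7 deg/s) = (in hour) 2.577e-05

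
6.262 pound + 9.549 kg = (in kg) 12.39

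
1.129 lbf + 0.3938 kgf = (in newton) 8.884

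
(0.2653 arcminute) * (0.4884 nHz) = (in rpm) 3.599e-13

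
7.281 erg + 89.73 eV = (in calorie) 1.74e-07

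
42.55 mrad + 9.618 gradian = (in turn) 0.03082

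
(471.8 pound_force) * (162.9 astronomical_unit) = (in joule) 5.114e+16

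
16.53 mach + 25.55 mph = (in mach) 16.56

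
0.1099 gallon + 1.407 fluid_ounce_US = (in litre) 0.4576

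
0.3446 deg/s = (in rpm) 0.05743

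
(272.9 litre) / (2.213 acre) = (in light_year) 3.221e-21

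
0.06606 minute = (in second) 3.964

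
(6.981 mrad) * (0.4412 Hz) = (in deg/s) 0.1765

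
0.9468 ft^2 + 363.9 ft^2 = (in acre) 0.008376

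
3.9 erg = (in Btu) 3.696e-10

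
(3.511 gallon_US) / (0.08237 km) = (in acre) 3.987e-08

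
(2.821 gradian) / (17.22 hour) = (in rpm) 6.826e-06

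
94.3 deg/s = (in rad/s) 1.646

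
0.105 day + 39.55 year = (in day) 1.444e+04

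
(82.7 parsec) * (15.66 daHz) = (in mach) 1.174e+18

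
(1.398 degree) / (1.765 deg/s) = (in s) 0.7921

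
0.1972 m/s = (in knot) 0.3833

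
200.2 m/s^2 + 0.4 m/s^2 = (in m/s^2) 200.6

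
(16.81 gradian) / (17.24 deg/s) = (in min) 0.01463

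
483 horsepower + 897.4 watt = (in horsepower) 484.2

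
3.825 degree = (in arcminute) 229.5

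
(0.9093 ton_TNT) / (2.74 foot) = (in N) 4.555e+09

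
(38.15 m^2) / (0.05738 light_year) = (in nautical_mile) 3.795e-17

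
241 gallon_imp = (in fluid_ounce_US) 3.705e+04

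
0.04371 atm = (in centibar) 4.429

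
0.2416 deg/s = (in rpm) 0.04027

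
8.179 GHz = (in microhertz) 8.179e+15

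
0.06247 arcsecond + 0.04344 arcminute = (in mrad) 0.01294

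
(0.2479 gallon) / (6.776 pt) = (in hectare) 3.926e-05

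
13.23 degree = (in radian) 0.2309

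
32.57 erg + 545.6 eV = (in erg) 32.57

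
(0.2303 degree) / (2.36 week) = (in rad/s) 2.816e-09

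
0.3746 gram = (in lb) 0.0008259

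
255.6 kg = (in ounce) 9016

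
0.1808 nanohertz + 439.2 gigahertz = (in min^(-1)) 2.635e+13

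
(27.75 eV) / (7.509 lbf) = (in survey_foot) 4.367e-19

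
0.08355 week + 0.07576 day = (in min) 951.3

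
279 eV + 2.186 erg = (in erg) 2.186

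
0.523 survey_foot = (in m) 0.1594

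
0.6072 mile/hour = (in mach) 0.0007972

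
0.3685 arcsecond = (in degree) 0.0001024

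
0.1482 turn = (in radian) 0.9312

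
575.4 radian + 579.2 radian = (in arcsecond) 2.382e+08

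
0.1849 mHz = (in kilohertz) 1.849e-07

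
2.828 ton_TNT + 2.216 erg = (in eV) 7.385e+28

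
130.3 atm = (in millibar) 1.32e+05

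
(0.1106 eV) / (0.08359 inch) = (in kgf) 8.511e-19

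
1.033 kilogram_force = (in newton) 10.13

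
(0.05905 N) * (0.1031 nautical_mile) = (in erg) 1.128e+08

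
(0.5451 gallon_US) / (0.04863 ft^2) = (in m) 0.4567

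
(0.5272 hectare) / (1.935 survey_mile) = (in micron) 1.693e+06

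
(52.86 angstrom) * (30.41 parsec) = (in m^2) 4.96e+09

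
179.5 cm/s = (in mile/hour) 4.015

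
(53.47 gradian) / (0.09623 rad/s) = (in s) 8.728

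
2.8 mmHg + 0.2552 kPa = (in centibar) 0.6285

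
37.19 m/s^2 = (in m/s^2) 37.19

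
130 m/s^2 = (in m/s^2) 130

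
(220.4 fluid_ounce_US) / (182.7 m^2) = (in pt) 0.1011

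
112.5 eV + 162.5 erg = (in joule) 1.625e-05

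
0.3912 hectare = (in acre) 0.9667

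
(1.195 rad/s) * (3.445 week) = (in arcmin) 8.559e+09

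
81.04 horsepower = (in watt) 6.043e+04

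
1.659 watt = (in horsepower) 0.002225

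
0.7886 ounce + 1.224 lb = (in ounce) 20.37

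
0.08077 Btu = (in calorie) 20.37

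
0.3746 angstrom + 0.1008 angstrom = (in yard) 5.199e-11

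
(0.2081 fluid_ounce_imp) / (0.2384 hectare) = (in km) 2.48e-12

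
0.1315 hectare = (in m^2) 1315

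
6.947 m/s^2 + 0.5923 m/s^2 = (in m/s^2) 7.539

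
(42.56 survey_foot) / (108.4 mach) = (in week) 5.811e-10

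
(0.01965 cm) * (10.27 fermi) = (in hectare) 2.018e-22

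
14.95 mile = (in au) 1.608e-07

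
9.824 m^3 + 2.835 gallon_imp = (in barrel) 61.87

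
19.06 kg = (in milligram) 1.906e+07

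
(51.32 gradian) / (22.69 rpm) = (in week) 5.61e-07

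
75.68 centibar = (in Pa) 7.568e+04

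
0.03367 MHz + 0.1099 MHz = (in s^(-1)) 1.436e+05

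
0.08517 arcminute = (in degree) 0.001419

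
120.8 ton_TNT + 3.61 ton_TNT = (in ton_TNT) 124.4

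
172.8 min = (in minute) 172.8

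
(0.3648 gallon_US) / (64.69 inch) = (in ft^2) 0.009046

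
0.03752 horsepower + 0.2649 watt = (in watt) 28.24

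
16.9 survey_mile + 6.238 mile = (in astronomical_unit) 2.489e-07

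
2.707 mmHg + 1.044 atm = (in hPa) 1061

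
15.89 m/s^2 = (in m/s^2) 15.89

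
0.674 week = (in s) 4.076e+05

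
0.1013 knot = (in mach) 0.000153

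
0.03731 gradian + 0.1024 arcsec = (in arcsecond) 121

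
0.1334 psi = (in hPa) 9.198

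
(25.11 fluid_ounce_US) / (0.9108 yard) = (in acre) 2.203e-07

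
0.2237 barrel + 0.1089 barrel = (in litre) 52.88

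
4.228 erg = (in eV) 2.639e+12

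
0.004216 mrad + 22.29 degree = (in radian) 0.389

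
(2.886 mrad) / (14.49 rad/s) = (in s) 0.0001992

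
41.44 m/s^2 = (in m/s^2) 41.44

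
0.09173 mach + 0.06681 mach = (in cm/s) 5398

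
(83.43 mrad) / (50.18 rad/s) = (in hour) 4.618e-07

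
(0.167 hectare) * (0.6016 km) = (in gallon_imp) 2.21e+08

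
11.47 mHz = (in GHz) 1.147e-11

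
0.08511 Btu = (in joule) 89.8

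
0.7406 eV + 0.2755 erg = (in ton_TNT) 6.585e-18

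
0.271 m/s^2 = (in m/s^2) 0.271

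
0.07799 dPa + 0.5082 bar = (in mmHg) 381.2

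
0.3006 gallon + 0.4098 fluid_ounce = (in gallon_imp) 0.253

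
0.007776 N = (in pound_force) 0.001748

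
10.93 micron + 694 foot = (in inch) 8328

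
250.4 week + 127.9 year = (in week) 6919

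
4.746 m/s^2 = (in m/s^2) 4.746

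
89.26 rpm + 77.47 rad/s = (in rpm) 829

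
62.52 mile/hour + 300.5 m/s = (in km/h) 1182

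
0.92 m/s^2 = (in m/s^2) 0.92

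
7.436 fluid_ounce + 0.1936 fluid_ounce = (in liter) 0.2256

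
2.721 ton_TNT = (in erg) 1.138e+17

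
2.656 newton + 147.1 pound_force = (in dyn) 6.57e+07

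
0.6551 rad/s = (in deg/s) 37.53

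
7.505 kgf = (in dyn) 7.36e+06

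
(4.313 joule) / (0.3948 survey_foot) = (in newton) 35.84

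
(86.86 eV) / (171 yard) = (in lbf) 2.001e-20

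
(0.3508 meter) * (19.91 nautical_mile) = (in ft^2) 1.392e+05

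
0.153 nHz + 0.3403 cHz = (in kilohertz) 3.403e-06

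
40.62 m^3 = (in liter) 4.062e+04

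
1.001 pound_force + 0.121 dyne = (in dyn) 4.453e+05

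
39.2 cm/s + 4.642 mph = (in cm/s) 246.7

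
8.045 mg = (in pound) 1.774e-05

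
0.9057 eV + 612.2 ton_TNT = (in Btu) 2.428e+09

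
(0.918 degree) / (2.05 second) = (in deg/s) 0.4478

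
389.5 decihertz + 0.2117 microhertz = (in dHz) 389.5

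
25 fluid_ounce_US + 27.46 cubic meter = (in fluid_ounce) 9.286e+05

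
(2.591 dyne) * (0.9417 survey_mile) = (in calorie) 0.009385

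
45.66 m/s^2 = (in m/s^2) 45.66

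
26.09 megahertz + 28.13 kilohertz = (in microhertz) 2.612e+13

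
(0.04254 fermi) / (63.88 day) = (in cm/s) 7.708e-22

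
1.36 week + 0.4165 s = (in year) 0.02608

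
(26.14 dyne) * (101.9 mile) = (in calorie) 10.25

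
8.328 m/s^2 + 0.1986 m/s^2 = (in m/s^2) 8.527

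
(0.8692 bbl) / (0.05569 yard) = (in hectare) 0.0002714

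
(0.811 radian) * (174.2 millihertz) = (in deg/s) 8.095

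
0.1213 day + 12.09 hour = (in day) 0.625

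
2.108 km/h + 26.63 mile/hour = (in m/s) 12.49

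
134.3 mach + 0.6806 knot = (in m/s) 4.573e+04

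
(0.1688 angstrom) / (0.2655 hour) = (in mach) 5.187e-17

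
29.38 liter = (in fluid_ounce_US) 993.5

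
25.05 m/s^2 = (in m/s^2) 25.05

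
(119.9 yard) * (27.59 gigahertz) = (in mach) 8.884e+09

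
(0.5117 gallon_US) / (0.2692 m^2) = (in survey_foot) 0.02361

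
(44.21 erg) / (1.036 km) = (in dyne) 0.0004267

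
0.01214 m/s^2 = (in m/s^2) 0.01214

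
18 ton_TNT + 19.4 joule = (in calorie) 1.8e+10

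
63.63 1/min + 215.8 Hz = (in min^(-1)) 1.301e+04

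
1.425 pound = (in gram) 646.4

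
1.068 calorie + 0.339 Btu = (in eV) 2.26e+21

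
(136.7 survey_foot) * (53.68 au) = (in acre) 8.268e+10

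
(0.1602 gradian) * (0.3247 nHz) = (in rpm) 7.803e-12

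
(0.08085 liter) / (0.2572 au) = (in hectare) 2.101e-19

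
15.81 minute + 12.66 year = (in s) 3.992e+08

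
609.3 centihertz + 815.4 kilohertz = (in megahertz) 0.8154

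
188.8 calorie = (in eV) 4.93e+21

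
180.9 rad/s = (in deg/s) 1.036e+04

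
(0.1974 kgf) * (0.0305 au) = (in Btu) 8.372e+06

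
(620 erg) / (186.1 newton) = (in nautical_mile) 1.799e-10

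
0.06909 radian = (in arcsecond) 1.425e+04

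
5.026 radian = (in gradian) 320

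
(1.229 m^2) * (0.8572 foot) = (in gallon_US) 84.83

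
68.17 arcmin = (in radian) 0.01983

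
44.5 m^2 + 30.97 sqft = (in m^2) 47.38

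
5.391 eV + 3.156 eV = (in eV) 8.547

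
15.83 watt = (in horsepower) 0.02123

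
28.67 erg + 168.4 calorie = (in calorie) 168.4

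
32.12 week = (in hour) 5396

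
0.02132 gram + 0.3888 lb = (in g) 176.4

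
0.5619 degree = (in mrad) 9.807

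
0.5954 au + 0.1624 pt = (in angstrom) 8.907e+20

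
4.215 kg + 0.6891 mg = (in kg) 4.215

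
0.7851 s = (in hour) 0.0002181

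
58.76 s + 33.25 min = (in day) 0.02377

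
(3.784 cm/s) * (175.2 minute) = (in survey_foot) 1305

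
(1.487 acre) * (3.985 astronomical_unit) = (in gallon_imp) 7.891e+17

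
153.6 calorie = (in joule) 642.7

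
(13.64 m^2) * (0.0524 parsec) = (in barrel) 1.387e+17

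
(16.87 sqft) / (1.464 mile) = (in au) 4.447e-15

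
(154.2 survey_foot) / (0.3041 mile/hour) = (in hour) 0.09604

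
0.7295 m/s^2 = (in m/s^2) 0.7295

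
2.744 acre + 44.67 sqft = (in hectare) 1.111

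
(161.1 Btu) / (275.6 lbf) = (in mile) 0.08615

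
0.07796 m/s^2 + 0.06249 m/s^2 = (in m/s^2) 0.1404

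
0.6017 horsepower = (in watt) 448.7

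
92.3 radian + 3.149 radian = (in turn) 15.19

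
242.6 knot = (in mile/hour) 279.2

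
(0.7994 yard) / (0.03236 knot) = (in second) 43.91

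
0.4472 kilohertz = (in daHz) 44.72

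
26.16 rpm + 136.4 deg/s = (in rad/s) 5.12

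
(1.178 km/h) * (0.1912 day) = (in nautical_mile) 2.919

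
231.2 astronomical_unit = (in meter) 3.459e+13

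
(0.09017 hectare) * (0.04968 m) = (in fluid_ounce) 1.515e+06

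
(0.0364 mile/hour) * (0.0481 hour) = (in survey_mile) 0.001751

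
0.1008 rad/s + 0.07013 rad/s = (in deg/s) 9.794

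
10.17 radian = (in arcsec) 2.098e+06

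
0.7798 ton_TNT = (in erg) 3.263e+16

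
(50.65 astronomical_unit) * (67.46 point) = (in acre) 4.456e+07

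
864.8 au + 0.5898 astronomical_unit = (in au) 865.4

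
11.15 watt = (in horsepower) 0.01495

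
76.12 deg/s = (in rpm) 12.69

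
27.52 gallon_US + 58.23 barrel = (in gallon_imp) 2059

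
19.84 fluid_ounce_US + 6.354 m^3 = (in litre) 6355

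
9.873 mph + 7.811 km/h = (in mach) 0.01933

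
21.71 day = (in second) 1.876e+06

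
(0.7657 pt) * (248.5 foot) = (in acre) 5.056e-06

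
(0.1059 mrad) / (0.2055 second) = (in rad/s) 0.0005153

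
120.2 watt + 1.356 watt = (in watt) 121.6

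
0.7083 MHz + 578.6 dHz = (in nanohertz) 7.084e+14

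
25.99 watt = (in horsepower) 0.03485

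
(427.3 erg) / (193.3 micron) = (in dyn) 2.211e+04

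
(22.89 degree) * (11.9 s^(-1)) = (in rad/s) 4.754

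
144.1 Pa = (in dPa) 1441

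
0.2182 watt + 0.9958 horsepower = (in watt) 742.8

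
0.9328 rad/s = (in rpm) 8.908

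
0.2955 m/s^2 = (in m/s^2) 0.2955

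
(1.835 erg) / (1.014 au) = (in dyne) 1.21e-13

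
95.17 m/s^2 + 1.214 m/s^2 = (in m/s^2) 96.38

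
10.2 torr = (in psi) 0.1972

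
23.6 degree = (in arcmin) 1416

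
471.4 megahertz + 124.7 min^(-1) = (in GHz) 0.4714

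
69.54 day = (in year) 0.1905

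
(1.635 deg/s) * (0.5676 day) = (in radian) 1399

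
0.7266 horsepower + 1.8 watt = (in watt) 543.6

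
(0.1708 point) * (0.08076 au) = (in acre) 179.9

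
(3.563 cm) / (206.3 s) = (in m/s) 0.0001727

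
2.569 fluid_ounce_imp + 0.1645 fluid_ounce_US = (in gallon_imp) 0.01713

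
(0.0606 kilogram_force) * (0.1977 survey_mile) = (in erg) 1.891e+09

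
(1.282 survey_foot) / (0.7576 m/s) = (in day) 5.97e-06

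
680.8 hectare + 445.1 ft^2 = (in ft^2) 7.328e+07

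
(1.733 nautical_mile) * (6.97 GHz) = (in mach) 6.57e+10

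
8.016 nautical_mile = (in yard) 1.624e+04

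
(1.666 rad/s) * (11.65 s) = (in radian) 19.41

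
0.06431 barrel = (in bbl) 0.06431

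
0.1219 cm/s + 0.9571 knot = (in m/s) 0.4936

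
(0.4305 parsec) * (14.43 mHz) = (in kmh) 6.901e+14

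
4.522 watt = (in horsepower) 0.006064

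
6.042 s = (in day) 6.993e-05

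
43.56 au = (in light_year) 0.0006888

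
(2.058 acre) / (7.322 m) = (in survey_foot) 3732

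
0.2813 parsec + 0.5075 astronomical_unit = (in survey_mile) 5.394e+12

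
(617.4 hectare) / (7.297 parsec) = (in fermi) 2.742e+04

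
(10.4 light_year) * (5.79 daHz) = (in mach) 1.673e+16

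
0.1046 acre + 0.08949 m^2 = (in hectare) 0.04234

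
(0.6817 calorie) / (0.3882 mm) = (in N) 7347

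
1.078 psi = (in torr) 55.75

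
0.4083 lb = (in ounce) 6.533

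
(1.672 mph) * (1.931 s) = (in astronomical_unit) 9.648e-12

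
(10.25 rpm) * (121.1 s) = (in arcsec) 2.681e+07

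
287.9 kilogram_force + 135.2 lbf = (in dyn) 3.425e+08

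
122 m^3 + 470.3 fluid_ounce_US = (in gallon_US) 3.223e+04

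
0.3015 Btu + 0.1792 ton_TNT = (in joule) 7.498e+08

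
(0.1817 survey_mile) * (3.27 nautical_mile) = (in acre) 437.6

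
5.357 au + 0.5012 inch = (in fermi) 8.014e+26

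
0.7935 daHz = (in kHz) 0.007935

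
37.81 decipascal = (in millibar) 0.03781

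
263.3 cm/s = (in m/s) 2.633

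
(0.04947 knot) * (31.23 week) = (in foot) 1.577e+06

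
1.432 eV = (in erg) 2.294e-12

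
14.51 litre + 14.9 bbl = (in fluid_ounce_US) 8.059e+04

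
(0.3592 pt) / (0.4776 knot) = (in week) 8.528e-10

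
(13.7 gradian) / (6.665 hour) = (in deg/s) 0.0005139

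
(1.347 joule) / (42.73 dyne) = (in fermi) 3.152e+18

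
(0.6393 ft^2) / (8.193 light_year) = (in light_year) 8.099e-35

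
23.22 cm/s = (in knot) 0.4514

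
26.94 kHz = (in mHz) 2.694e+07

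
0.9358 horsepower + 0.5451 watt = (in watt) 698.4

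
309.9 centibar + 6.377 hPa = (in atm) 3.065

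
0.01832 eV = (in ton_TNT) 7.015e-31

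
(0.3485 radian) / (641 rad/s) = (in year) 1.724e-11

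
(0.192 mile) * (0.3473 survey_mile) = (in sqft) 1.859e+06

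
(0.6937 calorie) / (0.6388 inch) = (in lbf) 40.21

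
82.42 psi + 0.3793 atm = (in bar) 6.067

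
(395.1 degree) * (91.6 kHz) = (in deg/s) 3.619e+07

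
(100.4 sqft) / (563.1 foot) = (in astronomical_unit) 3.633e-13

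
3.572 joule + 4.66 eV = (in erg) 3.572e+07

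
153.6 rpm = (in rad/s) 16.08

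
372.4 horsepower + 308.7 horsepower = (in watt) 5.079e+05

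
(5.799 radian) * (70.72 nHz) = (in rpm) 3.916e-06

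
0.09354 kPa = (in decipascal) 935.4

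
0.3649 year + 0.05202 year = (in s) 1.315e+07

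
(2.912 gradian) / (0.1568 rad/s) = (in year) 9.25e-09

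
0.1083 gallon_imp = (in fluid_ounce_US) 16.65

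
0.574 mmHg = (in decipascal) 765.3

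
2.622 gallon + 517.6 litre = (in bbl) 3.318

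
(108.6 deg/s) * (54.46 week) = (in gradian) 3.974e+09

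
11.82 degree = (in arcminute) 709.2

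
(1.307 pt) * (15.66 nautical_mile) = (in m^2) 13.37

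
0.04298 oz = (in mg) 1218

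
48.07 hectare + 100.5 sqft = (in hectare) 48.07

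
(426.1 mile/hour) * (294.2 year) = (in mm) 1.767e+15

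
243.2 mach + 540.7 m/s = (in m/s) 8.335e+04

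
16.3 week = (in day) 114.1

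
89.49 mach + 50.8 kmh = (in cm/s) 3.049e+06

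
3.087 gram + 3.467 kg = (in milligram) 3.47e+06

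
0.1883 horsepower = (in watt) 140.4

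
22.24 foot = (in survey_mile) 0.004212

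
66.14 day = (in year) 0.1812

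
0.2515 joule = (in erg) 2.515e+06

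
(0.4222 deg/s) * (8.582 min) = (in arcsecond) 7.826e+05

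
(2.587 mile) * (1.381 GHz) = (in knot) 1.118e+13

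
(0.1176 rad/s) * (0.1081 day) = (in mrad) 1.098e+06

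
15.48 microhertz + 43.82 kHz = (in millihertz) 4.382e+07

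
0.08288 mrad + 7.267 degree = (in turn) 0.0202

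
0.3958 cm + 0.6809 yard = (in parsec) 2.031e-17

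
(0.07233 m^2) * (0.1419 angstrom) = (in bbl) 6.456e-12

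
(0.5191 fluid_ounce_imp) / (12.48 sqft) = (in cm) 0.001272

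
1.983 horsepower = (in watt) 1479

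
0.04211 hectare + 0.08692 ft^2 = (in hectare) 0.04211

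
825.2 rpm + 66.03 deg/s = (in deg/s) 5017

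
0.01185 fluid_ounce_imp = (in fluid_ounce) 0.01139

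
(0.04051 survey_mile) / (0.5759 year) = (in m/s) 3.59e-06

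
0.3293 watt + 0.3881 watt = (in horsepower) 0.000962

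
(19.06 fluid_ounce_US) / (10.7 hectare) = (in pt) 1.493e-05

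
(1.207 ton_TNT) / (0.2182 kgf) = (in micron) 2.36e+15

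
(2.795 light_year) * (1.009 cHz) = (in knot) 5.186e+14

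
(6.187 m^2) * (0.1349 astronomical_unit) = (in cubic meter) 1.249e+11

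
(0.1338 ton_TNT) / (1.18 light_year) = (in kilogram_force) 5.114e-09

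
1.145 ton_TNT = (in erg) 4.791e+16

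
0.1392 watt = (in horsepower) 0.0001867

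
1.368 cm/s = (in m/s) 0.01368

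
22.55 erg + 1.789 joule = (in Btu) 0.001696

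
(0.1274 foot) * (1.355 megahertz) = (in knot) 1.023e+05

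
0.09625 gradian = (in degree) 0.08663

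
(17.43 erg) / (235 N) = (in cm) 7.417e-07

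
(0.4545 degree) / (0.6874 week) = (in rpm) 1.822e-07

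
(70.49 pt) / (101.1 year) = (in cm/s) 7.8e-10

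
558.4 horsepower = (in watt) 4.164e+05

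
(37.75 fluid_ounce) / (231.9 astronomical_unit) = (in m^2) 3.218e-17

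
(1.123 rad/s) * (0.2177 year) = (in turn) 1.227e+06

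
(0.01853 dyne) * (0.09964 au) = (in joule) 2762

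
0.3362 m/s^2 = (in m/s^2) 0.3362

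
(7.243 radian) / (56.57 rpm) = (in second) 1.223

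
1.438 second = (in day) 1.664e-05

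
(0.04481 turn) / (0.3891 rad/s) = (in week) 1.196e-06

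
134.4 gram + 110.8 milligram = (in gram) 134.5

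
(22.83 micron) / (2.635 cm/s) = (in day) 1.003e-08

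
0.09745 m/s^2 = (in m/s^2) 0.09745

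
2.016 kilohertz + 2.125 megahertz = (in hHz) 2.127e+04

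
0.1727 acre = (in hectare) 0.06989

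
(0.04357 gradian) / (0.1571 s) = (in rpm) 0.0416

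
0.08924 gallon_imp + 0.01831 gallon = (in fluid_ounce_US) 16.06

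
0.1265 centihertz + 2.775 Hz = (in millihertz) 2776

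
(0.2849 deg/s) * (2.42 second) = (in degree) 0.6895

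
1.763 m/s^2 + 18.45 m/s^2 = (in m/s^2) 20.21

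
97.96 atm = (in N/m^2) 9.926e+06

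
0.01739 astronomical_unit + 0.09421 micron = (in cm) 2.602e+11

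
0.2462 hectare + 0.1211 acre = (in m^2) 2952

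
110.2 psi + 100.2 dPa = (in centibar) 759.8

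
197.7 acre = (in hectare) 80.01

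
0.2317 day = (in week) 0.0331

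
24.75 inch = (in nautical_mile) 0.0003394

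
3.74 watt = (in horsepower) 0.005015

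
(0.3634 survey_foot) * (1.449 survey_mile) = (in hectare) 0.02583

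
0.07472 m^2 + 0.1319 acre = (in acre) 0.1319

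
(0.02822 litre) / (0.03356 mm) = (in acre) 0.0002078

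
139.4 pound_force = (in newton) 620.1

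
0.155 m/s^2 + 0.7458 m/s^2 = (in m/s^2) 0.9008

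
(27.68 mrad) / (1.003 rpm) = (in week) 4.357e-07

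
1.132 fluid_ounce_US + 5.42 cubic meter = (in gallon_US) 1432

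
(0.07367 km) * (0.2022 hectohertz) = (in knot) 2896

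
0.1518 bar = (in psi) 2.202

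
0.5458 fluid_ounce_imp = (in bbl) 9.754e-05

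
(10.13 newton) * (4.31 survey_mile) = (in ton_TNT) 1.679e-05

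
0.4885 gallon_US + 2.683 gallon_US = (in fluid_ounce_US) 406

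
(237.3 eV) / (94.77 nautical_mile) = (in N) 2.166e-22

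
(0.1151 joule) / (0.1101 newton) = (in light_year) 1.105e-16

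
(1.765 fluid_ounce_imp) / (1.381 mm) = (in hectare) 3.631e-06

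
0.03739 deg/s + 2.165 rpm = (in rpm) 2.171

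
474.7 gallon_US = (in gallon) 474.7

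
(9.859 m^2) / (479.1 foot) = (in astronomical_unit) 4.513e-13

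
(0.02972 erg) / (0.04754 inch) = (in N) 2.461e-06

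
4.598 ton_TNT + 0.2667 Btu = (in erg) 1.924e+17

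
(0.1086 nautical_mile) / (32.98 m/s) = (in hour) 0.001694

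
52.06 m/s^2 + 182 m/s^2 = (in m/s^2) 234.1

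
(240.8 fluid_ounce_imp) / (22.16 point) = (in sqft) 9.42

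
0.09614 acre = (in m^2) 389.1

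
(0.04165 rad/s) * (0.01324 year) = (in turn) 2768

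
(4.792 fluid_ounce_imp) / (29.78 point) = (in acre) 3.203e-06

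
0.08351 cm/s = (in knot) 0.001623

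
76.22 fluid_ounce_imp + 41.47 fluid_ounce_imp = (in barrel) 0.02103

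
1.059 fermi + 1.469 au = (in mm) 2.198e+14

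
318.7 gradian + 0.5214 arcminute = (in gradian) 318.7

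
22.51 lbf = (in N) 100.1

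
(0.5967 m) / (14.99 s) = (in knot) 0.07738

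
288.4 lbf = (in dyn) 1.283e+08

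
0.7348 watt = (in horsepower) 0.0009854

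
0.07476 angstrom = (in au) 4.997e-23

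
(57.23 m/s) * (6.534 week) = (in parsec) 7.329e-09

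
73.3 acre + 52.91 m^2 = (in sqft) 3.194e+06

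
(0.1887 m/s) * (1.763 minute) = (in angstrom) 1.996e+11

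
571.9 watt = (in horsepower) 0.7669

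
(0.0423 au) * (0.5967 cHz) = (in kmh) 1.359e+08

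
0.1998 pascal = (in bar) 1.998e-06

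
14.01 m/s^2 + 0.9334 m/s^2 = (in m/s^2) 14.94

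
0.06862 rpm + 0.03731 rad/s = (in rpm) 0.4249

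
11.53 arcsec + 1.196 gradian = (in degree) 1.08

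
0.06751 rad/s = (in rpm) 0.6447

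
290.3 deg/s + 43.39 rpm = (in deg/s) 550.6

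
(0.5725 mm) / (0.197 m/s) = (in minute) 4.843e-05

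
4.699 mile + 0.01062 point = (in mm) 7.562e+06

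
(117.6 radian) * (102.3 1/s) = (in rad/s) 1.203e+04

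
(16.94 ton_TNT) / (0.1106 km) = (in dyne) 6.408e+13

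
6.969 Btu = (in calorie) 1757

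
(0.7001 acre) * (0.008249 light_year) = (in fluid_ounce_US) 7.477e+21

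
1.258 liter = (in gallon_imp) 0.2767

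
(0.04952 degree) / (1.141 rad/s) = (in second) 0.0007575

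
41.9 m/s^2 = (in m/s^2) 41.9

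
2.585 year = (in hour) 2.264e+04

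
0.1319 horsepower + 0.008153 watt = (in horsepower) 0.1319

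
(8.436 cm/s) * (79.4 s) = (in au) 4.477e-11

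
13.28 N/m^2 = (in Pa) 13.28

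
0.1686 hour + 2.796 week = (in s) 1.692e+06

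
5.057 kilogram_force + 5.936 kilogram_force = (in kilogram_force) 10.99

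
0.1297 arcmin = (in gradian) 0.002402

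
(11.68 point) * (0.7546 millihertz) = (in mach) 9.132e-09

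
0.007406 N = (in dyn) 740.6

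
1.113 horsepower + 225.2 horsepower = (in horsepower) 226.3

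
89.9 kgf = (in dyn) 8.816e+07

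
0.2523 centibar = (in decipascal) 2523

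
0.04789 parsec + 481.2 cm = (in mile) 9.182e+11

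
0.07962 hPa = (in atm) 7.858e-05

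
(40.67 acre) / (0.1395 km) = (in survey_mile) 0.7331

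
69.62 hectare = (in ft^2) 7.494e+06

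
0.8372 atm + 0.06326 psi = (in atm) 0.8415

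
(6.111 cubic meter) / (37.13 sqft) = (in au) 1.184e-11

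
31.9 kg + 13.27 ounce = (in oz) 1139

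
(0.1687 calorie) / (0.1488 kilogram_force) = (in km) 0.0004837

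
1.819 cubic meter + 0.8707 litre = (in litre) 1820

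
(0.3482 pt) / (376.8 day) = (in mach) 1.108e-14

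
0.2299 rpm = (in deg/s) 1.379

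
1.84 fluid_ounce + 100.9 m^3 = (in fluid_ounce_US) 3.412e+06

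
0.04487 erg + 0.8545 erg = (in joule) 8.994e-08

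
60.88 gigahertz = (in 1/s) 6.088e+10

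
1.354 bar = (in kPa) 135.4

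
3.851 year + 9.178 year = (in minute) 6.848e+06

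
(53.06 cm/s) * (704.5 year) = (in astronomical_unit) 0.0788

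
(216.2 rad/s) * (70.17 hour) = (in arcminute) 1.878e+11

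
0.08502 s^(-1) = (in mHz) 85.02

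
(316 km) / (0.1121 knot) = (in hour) 1522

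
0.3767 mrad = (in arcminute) 1.295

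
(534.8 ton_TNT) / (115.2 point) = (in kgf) 5.614e+12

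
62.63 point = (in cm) 2.209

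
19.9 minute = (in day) 0.01382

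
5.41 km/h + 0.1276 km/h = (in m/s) 1.538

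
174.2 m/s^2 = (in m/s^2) 174.2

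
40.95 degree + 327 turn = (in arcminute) 7.066e+06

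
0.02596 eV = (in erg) 4.159e-14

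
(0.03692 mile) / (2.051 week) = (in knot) 9.311e-05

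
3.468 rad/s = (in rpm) 33.12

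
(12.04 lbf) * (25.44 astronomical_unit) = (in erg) 2.038e+21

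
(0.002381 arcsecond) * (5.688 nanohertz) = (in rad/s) 6.566e-17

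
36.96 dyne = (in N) 0.0003696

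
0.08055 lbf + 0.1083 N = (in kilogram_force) 0.04758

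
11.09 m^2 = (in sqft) 119.4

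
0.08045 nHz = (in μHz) 8.045e-05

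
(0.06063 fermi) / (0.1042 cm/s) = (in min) 9.698e-16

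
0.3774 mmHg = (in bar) 0.0005032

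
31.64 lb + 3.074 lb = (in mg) 1.575e+07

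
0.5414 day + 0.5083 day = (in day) 1.05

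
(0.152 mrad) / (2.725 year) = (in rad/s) 1.769e-12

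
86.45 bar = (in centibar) 8645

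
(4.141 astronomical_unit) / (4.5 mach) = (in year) 12.82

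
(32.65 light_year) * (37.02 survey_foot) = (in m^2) 3.485e+18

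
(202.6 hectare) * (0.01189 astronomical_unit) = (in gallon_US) 9.52e+17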